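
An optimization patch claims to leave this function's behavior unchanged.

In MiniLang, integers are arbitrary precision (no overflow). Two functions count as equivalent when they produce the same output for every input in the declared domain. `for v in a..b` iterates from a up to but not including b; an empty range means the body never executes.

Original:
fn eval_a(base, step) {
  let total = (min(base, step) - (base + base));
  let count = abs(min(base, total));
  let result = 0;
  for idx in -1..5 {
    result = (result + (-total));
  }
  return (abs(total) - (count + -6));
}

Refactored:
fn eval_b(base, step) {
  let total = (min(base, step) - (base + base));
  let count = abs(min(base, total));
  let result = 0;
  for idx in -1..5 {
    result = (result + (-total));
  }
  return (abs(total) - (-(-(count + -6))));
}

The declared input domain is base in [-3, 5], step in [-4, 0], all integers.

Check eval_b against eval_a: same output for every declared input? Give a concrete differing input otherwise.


Changes here: same computation, different form; the full 45-point sweep finds no disagreement.
verdict: equivalent


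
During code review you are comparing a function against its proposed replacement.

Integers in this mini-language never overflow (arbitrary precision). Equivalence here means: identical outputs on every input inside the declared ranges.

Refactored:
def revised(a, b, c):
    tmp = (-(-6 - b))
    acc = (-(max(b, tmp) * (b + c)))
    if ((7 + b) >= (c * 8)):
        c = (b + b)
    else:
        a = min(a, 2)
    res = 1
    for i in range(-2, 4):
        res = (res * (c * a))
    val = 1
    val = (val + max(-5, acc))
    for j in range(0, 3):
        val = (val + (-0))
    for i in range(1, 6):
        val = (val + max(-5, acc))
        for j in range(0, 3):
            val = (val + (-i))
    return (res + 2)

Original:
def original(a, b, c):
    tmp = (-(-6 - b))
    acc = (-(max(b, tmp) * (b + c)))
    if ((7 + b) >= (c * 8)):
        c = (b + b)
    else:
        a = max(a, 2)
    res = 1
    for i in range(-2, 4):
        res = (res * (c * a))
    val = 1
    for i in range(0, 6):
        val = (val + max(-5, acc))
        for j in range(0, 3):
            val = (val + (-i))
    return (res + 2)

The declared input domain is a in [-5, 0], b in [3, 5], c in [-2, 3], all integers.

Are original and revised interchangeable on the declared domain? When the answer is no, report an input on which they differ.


The rewrite breaks on a=-5, b=3, c=2, where the results are 4098 and 1000002.
original: tmp = 9; acc = -45; ((7 + b) >= (c * 8)) -> false; a = 2; res = 1; [i=-2]; res = 4; [i=-1]; res = 16; [i=0]; res = 64; [i=1]; res = 256; [i=2]; res = 1024; [i=3]; res = 4096; val = 1; [i=0]; val = -4; [j=0]; val = -4; [j=1]; val = -4; [j=2]; val = -4; [i=1]; val = -9; [j=0]; val = -10; [j=1]; val = -11; [j=2]; val = -12; [i=2]; val = -17; [j=0]; val = -19; [j=1]; val = -21; [j=2]; val = -23; [i=3]; val = -28; [j=0]; val = -31; [j=1]; val = -34; [j=2]; val = -37; [i=4]; val = -42; [j=0]; val = -46; [j=1]; val = -50; [j=2]; val = -54; [i=5]; val = -59; [j=0]; val = -64; [j=1]; val = -69; [j=2]; val = -74; return 4098
revised: tmp = 9; acc = -45; ((7 + b) >= (c * 8)) -> false; a = -5; res = 1; [i=-2]; res = -10; [i=-1]; res = 100; [i=0]; res = -1000; [i=1]; res = 10000; [i=2]; res = -100000; [i=3]; res = 1000000; val = 1; val = -4; [j=0]; val = -4; [j=1]; val = -4; [j=2]; val = -4; [i=1]; val = -9; [j=0]; val = -10; [j=1]; val = -11; [j=2]; val = -12; [i=2]; val = -17; [j=0]; val = -19; [j=1]; val = -21; [j=2]; val = -23; [i=3]; val = -28; [j=0]; val = -31; [j=1]; val = -34; [j=2]; val = -37; [i=4]; val = -42; [j=0]; val = -46; [j=1]; val = -50; [j=2]; val = -54; [i=5]; val = -59; [j=0]; val = -64; [j=1]; val = -69; [j=2]; val = -74; return 1000002
verdict: not equivalent; witness: a=-5, b=3, c=2


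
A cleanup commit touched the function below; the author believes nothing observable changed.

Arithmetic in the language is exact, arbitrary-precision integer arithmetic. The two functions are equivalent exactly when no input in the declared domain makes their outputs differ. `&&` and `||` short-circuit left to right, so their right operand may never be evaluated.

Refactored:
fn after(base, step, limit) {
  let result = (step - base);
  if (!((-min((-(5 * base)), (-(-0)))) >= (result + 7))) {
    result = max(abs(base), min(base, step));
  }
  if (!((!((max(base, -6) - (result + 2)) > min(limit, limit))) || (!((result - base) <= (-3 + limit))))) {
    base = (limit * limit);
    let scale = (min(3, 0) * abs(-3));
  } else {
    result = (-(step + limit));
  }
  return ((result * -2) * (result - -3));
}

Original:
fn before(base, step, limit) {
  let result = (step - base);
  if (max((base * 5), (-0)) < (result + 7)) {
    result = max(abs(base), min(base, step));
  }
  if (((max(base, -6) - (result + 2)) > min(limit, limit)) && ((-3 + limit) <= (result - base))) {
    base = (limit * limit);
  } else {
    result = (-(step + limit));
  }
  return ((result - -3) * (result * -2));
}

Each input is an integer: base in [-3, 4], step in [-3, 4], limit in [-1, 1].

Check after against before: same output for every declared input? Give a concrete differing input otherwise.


Run the pair on base=1, step=-3, limit=-1.
before: result = -4; (max((base * 5), (-0)) < (result + 7)) -> false; (((max(base, -6) - (result + 2)) > min(limit, limit)) && ((-3 + limit) <= (result - base))) -> false; result = 4; return -56
after: result = -4; (!((-min((-(5 * base)), (-(-0)))) >= (result + 7))) -> false; (!((!((max(base, -6) - (result + 2)) > min(limit, limit))) || (!((result - base) <= (-3 + limit))))) -> true; base = 1; scale = 0; return -8
-56 and -8 differ, so these are not the same function on this domain.
verdict: not equivalent; witness: base=1, step=-3, limit=-1


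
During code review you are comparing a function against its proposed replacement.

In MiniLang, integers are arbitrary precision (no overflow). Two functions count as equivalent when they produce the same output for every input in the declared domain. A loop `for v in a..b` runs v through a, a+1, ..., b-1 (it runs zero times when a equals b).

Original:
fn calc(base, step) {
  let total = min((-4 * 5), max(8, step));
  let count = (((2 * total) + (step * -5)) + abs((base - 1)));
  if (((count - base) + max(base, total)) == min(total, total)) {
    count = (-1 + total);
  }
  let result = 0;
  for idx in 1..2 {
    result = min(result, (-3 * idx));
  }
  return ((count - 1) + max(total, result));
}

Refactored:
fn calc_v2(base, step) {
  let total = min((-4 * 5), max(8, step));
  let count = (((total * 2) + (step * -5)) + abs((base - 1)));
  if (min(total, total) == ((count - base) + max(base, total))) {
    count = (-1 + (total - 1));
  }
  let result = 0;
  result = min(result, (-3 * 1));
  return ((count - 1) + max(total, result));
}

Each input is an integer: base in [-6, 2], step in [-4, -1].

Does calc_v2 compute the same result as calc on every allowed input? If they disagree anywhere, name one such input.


base=-4, step=-3 yields -25 from calc but -26 from calc_v2.
verdict: not equivalent; witness: base=-4, step=-3


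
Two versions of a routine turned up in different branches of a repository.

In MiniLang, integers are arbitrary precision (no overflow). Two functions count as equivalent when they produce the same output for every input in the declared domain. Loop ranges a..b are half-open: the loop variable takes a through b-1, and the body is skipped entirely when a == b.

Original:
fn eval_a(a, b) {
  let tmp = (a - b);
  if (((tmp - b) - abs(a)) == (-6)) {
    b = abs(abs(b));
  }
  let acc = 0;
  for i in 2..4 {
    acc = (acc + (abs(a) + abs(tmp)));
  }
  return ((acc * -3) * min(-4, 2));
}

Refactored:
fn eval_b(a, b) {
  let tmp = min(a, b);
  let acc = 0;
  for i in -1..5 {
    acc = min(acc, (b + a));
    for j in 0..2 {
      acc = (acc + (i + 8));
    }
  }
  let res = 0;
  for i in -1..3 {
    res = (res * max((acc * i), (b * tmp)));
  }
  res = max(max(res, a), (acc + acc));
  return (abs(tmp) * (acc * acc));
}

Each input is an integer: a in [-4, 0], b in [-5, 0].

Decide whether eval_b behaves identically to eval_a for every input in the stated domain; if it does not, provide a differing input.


At a=-4, b=-5: eval_a gives 120, eval_b gives 1125.
verdict: not equivalent; witness: a=-4, b=-5


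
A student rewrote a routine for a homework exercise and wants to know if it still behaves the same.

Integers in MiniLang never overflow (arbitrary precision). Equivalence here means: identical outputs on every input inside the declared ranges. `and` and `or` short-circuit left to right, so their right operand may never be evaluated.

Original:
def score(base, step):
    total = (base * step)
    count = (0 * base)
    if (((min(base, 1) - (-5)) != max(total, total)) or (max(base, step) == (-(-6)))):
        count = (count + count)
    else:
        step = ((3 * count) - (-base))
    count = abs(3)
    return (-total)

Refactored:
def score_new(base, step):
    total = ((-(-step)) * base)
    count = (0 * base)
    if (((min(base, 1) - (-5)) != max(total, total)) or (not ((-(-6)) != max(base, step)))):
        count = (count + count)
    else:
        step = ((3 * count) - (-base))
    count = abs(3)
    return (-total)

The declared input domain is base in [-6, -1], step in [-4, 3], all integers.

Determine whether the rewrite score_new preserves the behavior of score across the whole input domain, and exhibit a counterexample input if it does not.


Changes here: comparison usage differs; also boolean connective usage differs; the full 48-point sweep finds no disagreement.
verdict: equivalent


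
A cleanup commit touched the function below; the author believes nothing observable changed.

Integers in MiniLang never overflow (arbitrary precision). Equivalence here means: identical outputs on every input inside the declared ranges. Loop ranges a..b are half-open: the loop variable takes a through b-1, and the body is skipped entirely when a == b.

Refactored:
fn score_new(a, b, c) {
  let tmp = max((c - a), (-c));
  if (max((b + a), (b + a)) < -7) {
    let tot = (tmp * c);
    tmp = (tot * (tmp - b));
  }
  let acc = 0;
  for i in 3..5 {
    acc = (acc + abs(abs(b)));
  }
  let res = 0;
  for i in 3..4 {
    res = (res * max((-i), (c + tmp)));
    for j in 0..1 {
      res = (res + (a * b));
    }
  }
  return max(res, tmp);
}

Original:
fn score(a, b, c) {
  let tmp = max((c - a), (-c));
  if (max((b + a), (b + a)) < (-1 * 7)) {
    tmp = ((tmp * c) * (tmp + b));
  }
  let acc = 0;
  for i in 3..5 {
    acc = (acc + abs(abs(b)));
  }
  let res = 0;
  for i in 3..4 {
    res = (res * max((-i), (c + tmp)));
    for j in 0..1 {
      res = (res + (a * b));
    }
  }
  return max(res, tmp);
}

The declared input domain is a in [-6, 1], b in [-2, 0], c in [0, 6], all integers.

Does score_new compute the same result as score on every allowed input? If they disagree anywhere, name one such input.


Try a=-6, b=-2, c=1.
score: tmp becomes 7; next (max((b + a), (b + a)) < (-1 * 7)) evaluates to true; next tmp becomes 35; next acc becomes 0; next at i=3:; next acc becomes 2; next at i=4:; next acc becomes 4; next res becomes 0; next at i=3:; next res becomes 0; next at j=0:; next res becomes 12; next final value 35
score_new: tmp becomes 7; next (max((b + a), (b + a)) < -7) evaluates to true; next tot becomes 7; next tmp becomes 63; next acc becomes 0; next at i=3:; next acc becomes 2; next at i=4:; next acc becomes 4; next res becomes 0; next at i=3:; next res becomes 0; next at j=0:; next res becomes 12; next final value 63
35 vs 63 — the two versions disagree here.
verdict: not equivalent; witness: a=-6, b=-2, c=1


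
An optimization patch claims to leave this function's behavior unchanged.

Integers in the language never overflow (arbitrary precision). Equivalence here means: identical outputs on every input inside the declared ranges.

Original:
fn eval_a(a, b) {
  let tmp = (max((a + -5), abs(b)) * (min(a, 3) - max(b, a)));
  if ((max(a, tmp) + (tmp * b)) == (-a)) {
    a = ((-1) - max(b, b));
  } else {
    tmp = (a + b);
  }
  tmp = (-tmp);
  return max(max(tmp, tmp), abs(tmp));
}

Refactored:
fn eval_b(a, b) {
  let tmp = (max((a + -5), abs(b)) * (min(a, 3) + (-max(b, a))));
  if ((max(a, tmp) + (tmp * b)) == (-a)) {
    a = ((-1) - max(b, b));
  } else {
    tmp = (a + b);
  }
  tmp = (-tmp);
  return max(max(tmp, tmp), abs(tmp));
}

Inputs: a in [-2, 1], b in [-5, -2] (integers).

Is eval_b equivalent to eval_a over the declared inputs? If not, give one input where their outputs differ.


Comparing the listings, the differences include: arithmetic usage differs.
Tracing a=-2, b=-3: eval_a: tmp becomes 0; next ((max(a, tmp) + (tmp * b)) == (-a)) evaluates to false; next tmp becomes -5; next tmp becomes 5; next final value 5 | eval_b: tmp becomes 0; next ((max(a, tmp) + (tmp * b)) == (-a)) evaluates to false; next tmp becomes -5; next tmp becomes 5; next final value 5 — matching result 5.
Every one of the 16 inputs gives matching results.
verdict: equivalent


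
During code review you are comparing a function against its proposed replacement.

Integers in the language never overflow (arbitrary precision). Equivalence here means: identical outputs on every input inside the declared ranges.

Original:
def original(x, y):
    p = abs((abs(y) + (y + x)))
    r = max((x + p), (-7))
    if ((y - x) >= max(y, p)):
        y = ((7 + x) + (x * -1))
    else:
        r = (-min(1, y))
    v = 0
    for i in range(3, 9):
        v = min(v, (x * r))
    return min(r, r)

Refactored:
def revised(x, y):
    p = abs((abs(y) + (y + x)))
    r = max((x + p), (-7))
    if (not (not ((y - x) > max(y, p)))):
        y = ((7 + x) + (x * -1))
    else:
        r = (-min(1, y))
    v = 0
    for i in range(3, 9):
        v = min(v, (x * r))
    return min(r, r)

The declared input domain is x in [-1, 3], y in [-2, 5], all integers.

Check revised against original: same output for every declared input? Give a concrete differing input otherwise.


x=-1, y=2 yields 2 from original but -1 from revised.
verdict: not equivalent; witness: x=-1, y=2


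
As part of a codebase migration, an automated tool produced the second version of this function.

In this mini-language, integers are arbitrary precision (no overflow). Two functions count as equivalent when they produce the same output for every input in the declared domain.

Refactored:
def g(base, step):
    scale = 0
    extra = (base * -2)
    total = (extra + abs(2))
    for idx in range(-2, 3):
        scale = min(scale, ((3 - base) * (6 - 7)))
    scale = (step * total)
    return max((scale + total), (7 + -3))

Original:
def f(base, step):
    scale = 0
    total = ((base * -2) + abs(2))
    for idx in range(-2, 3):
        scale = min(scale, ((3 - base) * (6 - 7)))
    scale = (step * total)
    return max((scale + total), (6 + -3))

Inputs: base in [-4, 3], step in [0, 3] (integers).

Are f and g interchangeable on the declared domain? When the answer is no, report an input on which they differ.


On input base=0, step=0, f returns 3 while g returns 4.
verdict: not equivalent; witness: base=0, step=0


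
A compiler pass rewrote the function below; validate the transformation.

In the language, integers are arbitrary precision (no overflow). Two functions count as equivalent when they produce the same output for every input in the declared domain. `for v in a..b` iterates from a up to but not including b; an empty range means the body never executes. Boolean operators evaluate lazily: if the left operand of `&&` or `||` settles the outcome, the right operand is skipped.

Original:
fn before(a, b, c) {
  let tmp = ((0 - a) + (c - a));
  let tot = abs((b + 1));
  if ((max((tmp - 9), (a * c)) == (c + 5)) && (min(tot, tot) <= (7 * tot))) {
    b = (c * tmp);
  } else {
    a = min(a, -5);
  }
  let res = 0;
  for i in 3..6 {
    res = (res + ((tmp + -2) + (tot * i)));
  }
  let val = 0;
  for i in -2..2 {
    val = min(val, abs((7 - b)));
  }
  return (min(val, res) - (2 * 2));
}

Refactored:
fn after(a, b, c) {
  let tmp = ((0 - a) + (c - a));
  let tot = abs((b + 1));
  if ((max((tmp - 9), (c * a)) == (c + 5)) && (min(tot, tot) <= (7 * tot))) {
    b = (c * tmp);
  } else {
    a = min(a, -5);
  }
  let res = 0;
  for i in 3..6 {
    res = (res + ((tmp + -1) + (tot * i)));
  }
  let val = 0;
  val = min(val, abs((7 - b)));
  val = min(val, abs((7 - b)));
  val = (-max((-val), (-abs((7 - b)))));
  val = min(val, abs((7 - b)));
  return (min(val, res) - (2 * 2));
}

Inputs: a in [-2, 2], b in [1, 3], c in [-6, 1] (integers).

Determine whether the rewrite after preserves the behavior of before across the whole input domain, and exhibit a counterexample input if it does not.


There is a counterexample at a=1, b=1, c=-6: -10 on one side, -7 on the other.
before: tmp becomes -8; next tot becomes 2; next ((max((tmp - 9), (a * c)) == (c + 5)) && (min(tot, tot) <= (7 * tot))) evaluates to false; next a becomes -5; next res becomes 0; next at i=3:; next res becomes -4; next at i=4:; next res becomes -6; next at i=5:; next res becomes -6; next val becomes 0; next at i=-2:; next val becomes 0; next at i=-1:; next val becomes 0; next at i=0:; next val becomes 0; next at i=1:; next val becomes 0; next final value -10
after: tmp becomes -8; next tot becomes 2; next ((max((tmp - 9), (c * a)) == (c + 5)) && (min(tot, tot) <= (7 * tot))) evaluates to false; next a becomes -5; next res becomes 0; next at i=3:; next res becomes -3; next at i=4:; next res becomes -4; next at i=5:; next res becomes -3; next val becomes 0; next val becomes 0; next val becomes 0; next val becomes 0; next val becomes 0; next final value -7
verdict: not equivalent; witness: a=1, b=1, c=-6


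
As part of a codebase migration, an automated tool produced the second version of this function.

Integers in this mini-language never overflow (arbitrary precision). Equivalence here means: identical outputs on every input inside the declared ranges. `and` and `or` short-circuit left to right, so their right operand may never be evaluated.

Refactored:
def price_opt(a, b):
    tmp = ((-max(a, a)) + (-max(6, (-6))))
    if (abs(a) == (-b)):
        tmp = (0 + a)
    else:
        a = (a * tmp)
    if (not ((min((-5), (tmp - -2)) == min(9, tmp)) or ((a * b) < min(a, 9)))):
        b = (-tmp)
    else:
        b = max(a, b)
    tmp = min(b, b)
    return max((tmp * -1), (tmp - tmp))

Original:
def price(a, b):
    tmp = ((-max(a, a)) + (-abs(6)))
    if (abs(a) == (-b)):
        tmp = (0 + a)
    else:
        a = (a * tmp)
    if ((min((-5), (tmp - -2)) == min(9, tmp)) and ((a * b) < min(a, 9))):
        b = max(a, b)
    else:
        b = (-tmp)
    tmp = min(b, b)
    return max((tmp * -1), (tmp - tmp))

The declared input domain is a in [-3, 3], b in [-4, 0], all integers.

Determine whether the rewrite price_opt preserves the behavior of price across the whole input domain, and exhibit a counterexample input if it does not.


These are not equivalent — on a=1, b=-1 the outputs split (1 vs 0).
price: tmp = -7; (abs(a) == (-b)) -> true; tmp = 1; ((min((-5), (tmp - -2)) == min(9, tmp)) and ((a * b) < min(a, 9))) -> false; b = -1; tmp = -1; return 1
price_opt: tmp = -7; (abs(a) == (-b)) -> true; tmp = 1; (not ((min((-5), (tmp - -2)) == min(9, tmp)) or ((a * b) < min(a, 9)))) -> false; b = 1; tmp = 1; return 0
verdict: not equivalent; witness: a=1, b=-1


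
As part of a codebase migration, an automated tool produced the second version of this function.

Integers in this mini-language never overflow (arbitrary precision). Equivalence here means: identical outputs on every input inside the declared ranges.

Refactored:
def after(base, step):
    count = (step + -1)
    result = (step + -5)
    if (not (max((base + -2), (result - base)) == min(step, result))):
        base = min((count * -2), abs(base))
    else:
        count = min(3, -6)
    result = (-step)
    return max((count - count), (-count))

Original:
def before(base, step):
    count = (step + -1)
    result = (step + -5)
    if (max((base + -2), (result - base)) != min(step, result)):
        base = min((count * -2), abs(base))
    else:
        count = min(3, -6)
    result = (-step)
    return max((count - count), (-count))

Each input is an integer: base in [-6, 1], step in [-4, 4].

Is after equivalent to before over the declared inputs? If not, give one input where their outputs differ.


Side by side, the visible changes include: boolean connective usage differs; comparison usage differs.
As a probe, take base=-3, step=-1: before runs count becomes -2; next result becomes -6; next (max((base + -2), (result - base)) != min(step, result)) evaluates to true; next base becomes 3; next result becomes 1; next final value 2; after runs count becomes -2; next result becomes -6; next (not (max((base + -2), (result - base)) == min(step, result))) evaluates to true; next base becomes 3; next result becomes 1; next final value 2; both end at 2.
Sweeping the whole domain (72 inputs) finds no disagreement.
verdict: equivalent


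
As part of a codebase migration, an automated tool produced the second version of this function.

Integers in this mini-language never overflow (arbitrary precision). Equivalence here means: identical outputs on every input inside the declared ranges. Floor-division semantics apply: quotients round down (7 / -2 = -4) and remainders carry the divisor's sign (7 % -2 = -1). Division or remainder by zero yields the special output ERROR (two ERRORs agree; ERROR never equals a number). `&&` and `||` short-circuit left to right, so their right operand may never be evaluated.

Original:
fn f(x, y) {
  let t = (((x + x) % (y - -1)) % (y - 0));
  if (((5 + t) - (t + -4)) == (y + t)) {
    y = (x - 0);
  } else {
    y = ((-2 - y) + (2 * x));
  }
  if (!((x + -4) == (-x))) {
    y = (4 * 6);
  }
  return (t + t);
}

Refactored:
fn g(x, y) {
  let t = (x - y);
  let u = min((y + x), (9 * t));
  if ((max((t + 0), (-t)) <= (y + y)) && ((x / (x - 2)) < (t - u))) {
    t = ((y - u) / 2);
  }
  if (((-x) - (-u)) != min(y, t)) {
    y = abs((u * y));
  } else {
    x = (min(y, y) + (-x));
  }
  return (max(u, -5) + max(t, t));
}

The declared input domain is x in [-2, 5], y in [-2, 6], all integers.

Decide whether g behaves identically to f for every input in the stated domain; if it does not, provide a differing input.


x=-2, y=-2 yields 0 from f but -4 from g.
verdict: not equivalent; witness: x=-2, y=-2


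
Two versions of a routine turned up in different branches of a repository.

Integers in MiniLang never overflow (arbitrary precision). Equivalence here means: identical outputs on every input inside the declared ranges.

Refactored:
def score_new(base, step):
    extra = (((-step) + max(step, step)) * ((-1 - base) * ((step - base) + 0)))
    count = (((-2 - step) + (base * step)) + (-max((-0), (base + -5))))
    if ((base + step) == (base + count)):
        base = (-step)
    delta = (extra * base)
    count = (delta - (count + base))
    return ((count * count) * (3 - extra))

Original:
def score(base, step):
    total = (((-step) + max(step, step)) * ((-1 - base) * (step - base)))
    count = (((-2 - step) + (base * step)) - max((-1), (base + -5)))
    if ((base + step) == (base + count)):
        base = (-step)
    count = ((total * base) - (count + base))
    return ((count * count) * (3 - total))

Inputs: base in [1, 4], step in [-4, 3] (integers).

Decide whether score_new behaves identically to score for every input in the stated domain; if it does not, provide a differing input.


Not equivalent: base=1, step=-4 separates them (0 vs 3).
score: total=0, then count=-1, then ((base + step) == (base + count)) is false, then count=0, then returns 0
score_new: extra=0, then count=-2, then ((base + step) == (base + count)) is false, then delta=0, then count=1, then returns 3
verdict: not equivalent; witness: base=1, step=-4


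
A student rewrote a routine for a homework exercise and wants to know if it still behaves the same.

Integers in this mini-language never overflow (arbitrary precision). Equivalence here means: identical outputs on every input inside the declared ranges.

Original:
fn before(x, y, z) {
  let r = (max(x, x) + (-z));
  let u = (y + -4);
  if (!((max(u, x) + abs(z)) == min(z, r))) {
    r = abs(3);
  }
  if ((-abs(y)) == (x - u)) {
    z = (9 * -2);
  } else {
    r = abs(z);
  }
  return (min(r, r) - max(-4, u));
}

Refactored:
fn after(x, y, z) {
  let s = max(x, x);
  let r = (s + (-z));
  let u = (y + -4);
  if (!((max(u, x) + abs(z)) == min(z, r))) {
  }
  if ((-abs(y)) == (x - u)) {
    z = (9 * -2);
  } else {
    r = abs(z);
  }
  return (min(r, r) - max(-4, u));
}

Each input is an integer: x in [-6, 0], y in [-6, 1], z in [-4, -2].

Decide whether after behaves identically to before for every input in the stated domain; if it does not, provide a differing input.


There is a counterexample at x=-6, y=-1, z=-4: 7 on one side, 2 on the other.
before: r = -2; u = -5; (!((max(u, x) + abs(z)) == min(z, r))) -> true; r = 3; ((-abs(y)) == (x - u)) -> true; z = -18; return 7
after: s = -6; r = -2; u = -5; (!((max(u, x) + abs(z)) == min(z, r))) -> true; ((-abs(y)) == (x - u)) -> true; z = -18; return 2
verdict: not equivalent; witness: x=-6, y=-1, z=-4


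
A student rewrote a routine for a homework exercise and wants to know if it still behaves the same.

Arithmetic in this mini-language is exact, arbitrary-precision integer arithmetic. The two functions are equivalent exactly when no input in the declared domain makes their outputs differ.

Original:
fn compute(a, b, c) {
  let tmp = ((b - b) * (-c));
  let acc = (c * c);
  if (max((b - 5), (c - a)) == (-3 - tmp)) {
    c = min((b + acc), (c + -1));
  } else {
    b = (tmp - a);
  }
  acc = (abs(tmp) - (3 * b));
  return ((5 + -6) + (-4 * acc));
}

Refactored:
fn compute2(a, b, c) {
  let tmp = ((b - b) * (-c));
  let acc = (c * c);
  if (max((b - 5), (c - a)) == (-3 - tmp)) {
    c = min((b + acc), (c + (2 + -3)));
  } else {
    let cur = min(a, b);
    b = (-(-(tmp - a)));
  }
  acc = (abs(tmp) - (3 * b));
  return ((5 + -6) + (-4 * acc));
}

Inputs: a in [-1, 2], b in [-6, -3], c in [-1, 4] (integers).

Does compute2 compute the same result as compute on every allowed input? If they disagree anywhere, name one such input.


Reading the diff, among the changes: min/max/abs usage differs, plus local variable names differ, plus constant usage differs, plus statement counts differ, plus arithmetic usage differs.
As a probe, take a=0, b=-6, c=3: compute runs tmp := 0 | acc := 9 | (max((b - 5), (c - a)) == (-3 - tmp)): false | b := 0 | acc := 0 | result -1; compute2 runs tmp := 0 | acc := 9 | (max((b - 5), (c - a)) == (-3 - tmp)): false | cur := -6 | b := 0 | acc := 0 | result -1; both end at -1.
Every one of the 96 inputs gives matching results.
verdict: equivalent


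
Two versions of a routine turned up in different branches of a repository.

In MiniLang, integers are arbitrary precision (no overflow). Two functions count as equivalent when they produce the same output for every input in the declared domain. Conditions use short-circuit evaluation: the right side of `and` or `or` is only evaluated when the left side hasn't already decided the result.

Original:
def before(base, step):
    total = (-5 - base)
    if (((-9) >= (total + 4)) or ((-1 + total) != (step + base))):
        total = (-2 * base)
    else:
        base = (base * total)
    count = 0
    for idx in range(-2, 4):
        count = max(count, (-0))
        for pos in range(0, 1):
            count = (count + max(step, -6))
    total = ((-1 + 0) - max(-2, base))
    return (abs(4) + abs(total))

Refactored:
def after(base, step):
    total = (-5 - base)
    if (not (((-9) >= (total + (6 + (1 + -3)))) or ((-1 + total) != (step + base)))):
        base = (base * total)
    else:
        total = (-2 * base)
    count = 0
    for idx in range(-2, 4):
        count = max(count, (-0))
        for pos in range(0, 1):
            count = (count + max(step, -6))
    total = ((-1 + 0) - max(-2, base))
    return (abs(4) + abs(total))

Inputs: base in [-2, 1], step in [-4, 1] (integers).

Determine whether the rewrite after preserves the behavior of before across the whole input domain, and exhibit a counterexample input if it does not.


Comparing the listings, the differences include: constant usage differs; also arithmetic usage differs; also boolean connective usage differs.
Spot check at base=0, step=0 — before: total becomes -5; next (((-9) >= (total + 4)) or ((-1 + total) != (step + base))) evaluates to true; next total becomes 0; next count becomes 0; next at idx=-2:; next count becomes 0; next at pos=0:; next count becomes 0; next at idx=-1:; next count becomes 0; next at pos=0:; next count becomes 0; next at idx=0:; next count becomes 0; next at pos=0:; next count becomes 0; next at idx=1:; next count becomes 0; next at pos=0:; next count becomes 0; next at idx=2:; next count becomes 0; next at pos=0:; next count becomes 0; next at idx=3:; next count becomes 0; next at pos=0:; next count becomes 0; next total becomes -1; next final value 5. after: total becomes -5; next (not (((-9) >= (total + (6 + (1 + -3)))) or ((-1 + total) != (step + base)))) evaluates to false; next total becomes 0; next count becomes 0; next at idx=-2:; next count becomes 0; next at pos=0:; next count becomes 0; next at idx=-1:; next count becomes 0; next at pos=0:; next count becomes 0; next at idx=0:; next count becomes 0; next at pos=0:; next count becomes 0; next at idx=1:; next count becomes 0; next at pos=0:; next count becomes 0; next at idx=2:; next count becomes 0; next at pos=0:; next count becomes 0; next at idx=3:; next count becomes 0; next at pos=0:; next count becomes 0; next total becomes -1; next final value 5. Both give 5.
Sweeping the whole domain (24 inputs) finds no disagreement.
verdict: equivalent


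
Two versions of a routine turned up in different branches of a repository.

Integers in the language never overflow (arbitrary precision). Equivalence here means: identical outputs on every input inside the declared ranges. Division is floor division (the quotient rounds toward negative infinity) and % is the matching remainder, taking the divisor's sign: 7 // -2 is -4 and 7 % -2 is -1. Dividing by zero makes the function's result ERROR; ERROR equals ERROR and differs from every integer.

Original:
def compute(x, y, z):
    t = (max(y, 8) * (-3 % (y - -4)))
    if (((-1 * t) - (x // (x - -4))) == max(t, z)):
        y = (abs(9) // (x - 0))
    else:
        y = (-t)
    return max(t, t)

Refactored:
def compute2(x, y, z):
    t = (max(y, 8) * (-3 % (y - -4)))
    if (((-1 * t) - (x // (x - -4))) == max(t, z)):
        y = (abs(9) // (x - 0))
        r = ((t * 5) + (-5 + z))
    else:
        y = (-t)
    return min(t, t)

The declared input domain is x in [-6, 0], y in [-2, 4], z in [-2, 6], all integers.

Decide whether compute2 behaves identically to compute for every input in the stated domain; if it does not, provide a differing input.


Equivalent. The edit looks behavioral (`max(t, t)` became `min(t, t)`), but over these ranges it never changes the outcome.
Across all 441 domain points the two functions coincide.
One worked example (x=0, y=-2, z=-2) — compute: t=8, then (((-1 * t) - (x // (x - -4))) == max(t, z)) is false, then y=-8, then returns 8; compute2: t=8, then (((-1 * t) - (x // (x - -4))) == max(t, z)) is false, then y=-8, then returns 8; agreement on 8.
verdict: equivalent


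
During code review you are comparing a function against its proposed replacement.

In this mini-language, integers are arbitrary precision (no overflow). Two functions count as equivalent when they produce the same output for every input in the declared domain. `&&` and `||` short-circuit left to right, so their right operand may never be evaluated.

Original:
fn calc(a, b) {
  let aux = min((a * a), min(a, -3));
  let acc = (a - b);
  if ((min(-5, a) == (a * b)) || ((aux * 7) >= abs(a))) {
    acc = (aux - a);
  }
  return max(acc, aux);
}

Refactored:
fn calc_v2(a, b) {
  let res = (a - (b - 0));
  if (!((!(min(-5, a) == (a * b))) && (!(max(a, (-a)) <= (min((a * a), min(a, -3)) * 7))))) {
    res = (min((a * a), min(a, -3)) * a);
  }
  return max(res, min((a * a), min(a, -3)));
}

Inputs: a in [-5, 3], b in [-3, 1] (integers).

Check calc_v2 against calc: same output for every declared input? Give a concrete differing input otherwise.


Evaluate both at a=-5, b=1.
calc: aux becomes -5; next acc becomes -6; next ((min(-5, a) == (a * b)) || ((aux * 7) >= abs(a))) evaluates to true; next acc becomes 0; next final value 0
calc_v2: res becomes -6; next (!((!(min(-5, a) == (a * b))) && (!(max(a, (-a)) <= (min((a * a), min(a, -3)) * 7))))) evaluates to true; next res becomes 25; next final value 25
0 and 25 differ, so these are not the same function on this domain.
verdict: not equivalent; witness: a=-5, b=1


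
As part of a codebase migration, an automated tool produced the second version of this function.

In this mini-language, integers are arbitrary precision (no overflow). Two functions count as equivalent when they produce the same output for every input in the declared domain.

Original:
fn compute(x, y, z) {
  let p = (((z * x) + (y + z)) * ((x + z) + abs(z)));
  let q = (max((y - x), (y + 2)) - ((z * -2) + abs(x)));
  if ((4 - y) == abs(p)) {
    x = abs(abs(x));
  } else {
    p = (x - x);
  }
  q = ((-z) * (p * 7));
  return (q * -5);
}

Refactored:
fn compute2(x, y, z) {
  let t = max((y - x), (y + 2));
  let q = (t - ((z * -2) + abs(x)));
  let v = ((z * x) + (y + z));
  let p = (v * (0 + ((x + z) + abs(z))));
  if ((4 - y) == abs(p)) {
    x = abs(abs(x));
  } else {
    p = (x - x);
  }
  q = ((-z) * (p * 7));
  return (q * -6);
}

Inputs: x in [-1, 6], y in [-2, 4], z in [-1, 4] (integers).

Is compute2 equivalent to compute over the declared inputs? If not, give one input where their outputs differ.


Not equivalent: x=-1, y=-2, z=2 separates them (-420 vs -504).
compute: p=-6, then q=3, then ((4 - y) == abs(p)) is true, then x=1, then q=84, then returns -420
compute2: t=0, then q=3, then v=-2, then p=-6, then ((4 - y) == abs(p)) is true, then x=1, then q=84, then returns -504
verdict: not equivalent; witness: x=-1, y=-2, z=2


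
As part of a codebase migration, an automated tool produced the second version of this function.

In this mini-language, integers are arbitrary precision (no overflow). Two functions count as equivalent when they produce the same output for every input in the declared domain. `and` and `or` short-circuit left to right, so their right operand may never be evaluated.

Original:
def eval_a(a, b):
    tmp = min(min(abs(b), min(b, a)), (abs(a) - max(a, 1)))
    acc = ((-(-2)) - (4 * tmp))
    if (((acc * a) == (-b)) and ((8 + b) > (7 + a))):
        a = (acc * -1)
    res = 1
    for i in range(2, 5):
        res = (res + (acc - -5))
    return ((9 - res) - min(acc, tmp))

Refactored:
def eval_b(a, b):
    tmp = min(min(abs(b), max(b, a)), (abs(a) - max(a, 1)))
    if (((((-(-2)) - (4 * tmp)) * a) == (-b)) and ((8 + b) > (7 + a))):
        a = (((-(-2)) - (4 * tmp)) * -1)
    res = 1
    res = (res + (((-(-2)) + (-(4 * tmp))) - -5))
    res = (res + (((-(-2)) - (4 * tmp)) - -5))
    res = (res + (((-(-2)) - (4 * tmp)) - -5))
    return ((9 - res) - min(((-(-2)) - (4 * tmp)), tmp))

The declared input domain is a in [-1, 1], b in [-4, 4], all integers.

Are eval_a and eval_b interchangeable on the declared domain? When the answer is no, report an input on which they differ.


Take a=-1, b=-4.
eval_a: tmp=-4, then acc=18, then (((acc * a) == (-b)) and ((8 + b) > (7 + a))) is false, then res=1, then (i=2), then res=24, then (i=3), then res=47, then (i=4), then res=70, then returns -57
eval_b: tmp=-1, then (((((-(-2)) - (4 * tmp)) * a) == (-b)) and ((8 + b) > (7 + a))) is false, then res=1, then res=12, then res=23, then res=34, then returns -24
-57 vs -24 — the two versions disagree here.
verdict: not equivalent; witness: a=-1, b=-4


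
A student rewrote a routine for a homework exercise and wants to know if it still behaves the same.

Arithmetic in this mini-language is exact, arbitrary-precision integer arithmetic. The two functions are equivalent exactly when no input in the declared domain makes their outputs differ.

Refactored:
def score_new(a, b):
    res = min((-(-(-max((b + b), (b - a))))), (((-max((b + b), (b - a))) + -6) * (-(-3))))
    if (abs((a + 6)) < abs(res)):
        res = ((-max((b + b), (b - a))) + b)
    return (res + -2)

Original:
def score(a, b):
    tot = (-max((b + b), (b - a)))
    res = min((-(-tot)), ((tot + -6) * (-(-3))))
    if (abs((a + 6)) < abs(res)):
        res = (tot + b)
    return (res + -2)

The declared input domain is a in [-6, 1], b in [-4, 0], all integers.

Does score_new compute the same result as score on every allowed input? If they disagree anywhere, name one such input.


This is a faithful refactor — local variable names differ, plus arithmetic usage differs, plus statement counts differ, plus min/max/abs usage differs, but the computed results match everywhere.
As a probe, take a=-4, b=-2: score runs tot = -2; res = -24; (abs((a + 6)) < abs(res)) -> true; res = -4; return -6; score_new runs res = -24; (abs((a + 6)) < abs(res)) -> true; res = -4; return -6; both end at -6.
Across all 40 domain points the two functions coincide.
verdict: equivalent


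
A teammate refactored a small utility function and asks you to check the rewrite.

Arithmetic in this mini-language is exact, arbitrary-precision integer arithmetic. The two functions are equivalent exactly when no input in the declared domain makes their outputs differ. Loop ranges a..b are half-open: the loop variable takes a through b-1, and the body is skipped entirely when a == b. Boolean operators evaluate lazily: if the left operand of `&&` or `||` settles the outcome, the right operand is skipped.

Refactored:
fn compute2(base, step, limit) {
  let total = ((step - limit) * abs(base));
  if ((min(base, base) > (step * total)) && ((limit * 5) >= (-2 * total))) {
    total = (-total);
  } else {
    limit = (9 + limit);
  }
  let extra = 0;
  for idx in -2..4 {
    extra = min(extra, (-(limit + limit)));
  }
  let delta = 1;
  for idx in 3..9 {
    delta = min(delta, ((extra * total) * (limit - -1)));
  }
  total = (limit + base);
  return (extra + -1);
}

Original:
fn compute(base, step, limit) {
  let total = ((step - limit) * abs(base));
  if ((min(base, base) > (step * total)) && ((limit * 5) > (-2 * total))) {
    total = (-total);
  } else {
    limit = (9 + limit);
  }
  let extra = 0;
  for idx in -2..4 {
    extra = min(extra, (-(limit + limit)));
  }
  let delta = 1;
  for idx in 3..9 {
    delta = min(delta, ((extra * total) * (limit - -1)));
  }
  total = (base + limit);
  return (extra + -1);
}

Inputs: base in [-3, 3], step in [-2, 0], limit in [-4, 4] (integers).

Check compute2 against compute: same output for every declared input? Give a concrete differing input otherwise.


There is a counterexample at base=1, step=0, limit=0: -19 on one side, -1 on the other.
compute: total = 0; ((min(base, base) > (step * total)) && ((limit * 5) > (-2 * total))) -> false; limit = 9; extra = 0; [idx=-2]; extra = -18; [idx=-1]; extra = -18; [idx=0]; extra = -18; [idx=1]; extra = -18; [idx=2]; extra = -18; [idx=3]; extra = -18; delta = 1; [idx=3]; delta = 0; [idx=4]; delta = 0; [idx=5]; delta = 0; [idx=6]; delta = 0; [idx=7]; delta = 0; [idx=8]; delta = 0; total = 10; return -19
compute2: total = 0; ((min(base, base) > (step * total)) && ((limit * 5) >= (-2 * total))) -> true; total = 0; extra = 0; [idx=-2]; extra = 0; [idx=-1]; extra = 0; [idx=0]; extra = 0; [idx=1]; extra = 0; [idx=2]; extra = 0; [idx=3]; extra = 0; delta = 1; [idx=3]; delta = 0; [idx=4]; delta = 0; [idx=5]; delta = 0; [idx=6]; delta = 0; [idx=7]; delta = 0; [idx=8]; delta = 0; total = 1; return -1
verdict: not equivalent; witness: base=1, step=0, limit=0


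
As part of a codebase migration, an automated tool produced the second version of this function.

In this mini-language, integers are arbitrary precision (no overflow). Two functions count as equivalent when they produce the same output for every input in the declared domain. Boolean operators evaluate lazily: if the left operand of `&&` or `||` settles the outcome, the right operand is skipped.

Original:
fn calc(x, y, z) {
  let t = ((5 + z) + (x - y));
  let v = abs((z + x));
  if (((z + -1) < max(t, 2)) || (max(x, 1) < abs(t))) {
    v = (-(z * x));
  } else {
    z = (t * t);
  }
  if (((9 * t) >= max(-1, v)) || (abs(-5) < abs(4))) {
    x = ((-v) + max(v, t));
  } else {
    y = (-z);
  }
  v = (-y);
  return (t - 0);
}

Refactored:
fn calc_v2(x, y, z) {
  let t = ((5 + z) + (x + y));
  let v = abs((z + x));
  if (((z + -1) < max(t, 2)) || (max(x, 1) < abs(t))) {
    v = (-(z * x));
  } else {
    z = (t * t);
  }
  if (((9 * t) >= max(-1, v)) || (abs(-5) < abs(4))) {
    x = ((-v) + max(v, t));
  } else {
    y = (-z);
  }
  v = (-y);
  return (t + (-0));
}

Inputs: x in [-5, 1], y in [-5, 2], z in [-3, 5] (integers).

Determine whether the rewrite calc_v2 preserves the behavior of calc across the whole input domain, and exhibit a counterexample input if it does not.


x=-5, y=-5, z=-3 yields 2 from calc but -8 from calc_v2.
verdict: not equivalent; witness: x=-5, y=-5, z=-3
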